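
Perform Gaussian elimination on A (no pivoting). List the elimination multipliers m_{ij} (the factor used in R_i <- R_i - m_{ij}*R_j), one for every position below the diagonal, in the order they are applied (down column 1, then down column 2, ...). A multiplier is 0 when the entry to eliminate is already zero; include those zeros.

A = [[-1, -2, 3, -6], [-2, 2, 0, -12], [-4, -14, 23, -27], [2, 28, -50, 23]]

Forward elimination:
R2 <- R2 - (2)*R1:  [  0   6  -6   0 ]
R3 <- R3 - (4)*R1:  [  0  -6  11  -3 ]
R4 <- R4 - (-2)*R1:  [   0   24  -44   11 ]
R3 <- R3 - (-1)*R2:  [  0   0   5  -3 ]
R4 <- R4 - (4)*R2:  [   0    0  -20   11 ]
R4 <- R4 - (-4)*R3:  [  0   0   0  -1 ]
Multipliers (in order of application): m_{21} = 2, m_{31} = 4, m_{41} = -2, m_{32} = -1, m_{42} = 4, m_{43} = -4

multipliers: 2, 4, -2, -1, 4, -4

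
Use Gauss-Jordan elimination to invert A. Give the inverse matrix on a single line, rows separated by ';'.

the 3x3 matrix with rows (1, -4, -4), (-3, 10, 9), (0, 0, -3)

inverse = [-5 -2 2/3; -3/2 -1/2 1/2; 0 0 -1/3]

Gauss-Jordan on [A | I]:
R2 <- R2 - (-3)*R1:  [  0  -2  -3  |   3   1   0 ]
R2 <- (1/-2)*R2:  [    0     1   3/2  |  -3/2  -1/2     0 ]
R1 <- R1 - (-4)*R2:  [  1   0   2  |  -5  -2   0 ]
R3 <- (1/-3)*R3:  [    0     0     1  |     0     0  -1/3 ]
R1 <- R1 - (2)*R3:  [   1    0    0  |   -5   -2  2/3 ]
R2 <- R2 - (3/2)*R3:  [    0     1     0  |  -3/2  -1/2   1/2 ]
Right block of [I | A^{-1}] is the inverse:
[   -5    -2   2/3 ]
[ -3/2  -1/2   1/2 ]
[    0     0  -1/3 ]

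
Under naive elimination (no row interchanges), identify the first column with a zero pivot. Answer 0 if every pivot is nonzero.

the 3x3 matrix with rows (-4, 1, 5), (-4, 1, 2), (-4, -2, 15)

first zero-pivot column = 2

Naive forward elimination:
R2 <- R2 - (1)*R1:  [  0   0  -3 ]
R3 <- R3 - (1)*R1:  [  0  -3  10 ]
Matrix at this point:
[ -4   1   5 ]
[  0   0  -3 ]
[  0  -3  10 ]
Pivot entry (2,2) is zero but row 3 has -3 in column 2 -> naive elimination stops; a row interchange (e.g. R2 <-> R3) would be required here.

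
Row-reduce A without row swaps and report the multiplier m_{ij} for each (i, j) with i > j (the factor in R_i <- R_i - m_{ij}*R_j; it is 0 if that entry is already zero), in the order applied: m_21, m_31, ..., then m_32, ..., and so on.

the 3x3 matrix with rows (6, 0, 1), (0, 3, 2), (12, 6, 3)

multipliers: 0, 2, 2

Forward elimination:
R2: entry in column 1 is already 0 -> m_{21} = 0 (no row operation needed)
R3 <- R3 - (2)*R1:  [ 0  6  1 ]
R3 <- R3 - (2)*R2:  [  0   0  -3 ]
Multipliers (in order of application): m_{21} = 0, m_{31} = 2, m_{32} = 2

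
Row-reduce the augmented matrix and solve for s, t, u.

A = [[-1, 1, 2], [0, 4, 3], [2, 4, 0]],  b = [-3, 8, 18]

(5, 2, 0)

Forward elimination on [A|b]:
R3 <- R3 - (-2)*R1:  [  0   6   4  12 ]
R3 <- R3 - (3/2)*R2:  [    0     0  -1/2     0 ]
Row echelon form:
[ -1  1     2  |  -3 ]
[  0  4     3  |   8 ]
[  0  0  -1/2  |   0 ]
Back-substitution:
u = (0) / (-1/2) = 0
t = (8 - (3)*(0)) / 4 = 2
s = (-3 - (1)*(2) - (2)*(0)) / -1 = 5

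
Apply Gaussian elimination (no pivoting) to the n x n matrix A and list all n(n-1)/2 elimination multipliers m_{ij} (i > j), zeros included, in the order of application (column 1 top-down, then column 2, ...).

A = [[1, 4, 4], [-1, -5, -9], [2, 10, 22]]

Forward elimination:
R2 <- R2 - (-1)*R1:  [  0  -1  -5 ]
R3 <- R3 - (2)*R1:  [  0   2  14 ]
R3 <- R3 - (-2)*R2:  [ 0  0  4 ]
Multipliers (in order of application): m_{21} = -1, m_{31} = 2, m_{32} = -2

multipliers: -1, 2, -2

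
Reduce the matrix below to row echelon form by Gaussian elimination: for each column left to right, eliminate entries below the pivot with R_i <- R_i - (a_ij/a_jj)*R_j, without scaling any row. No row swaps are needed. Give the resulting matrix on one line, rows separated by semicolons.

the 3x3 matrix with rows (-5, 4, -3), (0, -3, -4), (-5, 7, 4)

REF = [-5 4 -3; 0 -3 -4; 0 0 3]

Forward elimination:
R3 <- R3 - (1)*R1:  [ 0  3  7 ]
R3 <- R3 - (-1)*R2:  [ 0  0  3 ]
Row echelon form:
[ -5   4  -3 ]
[  0  -3  -4 ]
[  0   0   3 ]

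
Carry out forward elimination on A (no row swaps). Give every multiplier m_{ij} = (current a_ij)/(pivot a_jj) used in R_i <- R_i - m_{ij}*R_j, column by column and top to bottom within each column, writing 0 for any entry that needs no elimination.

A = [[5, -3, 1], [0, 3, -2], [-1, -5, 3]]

multipliers: 0, -1/5, -28/15

Forward elimination:
R2: entry in column 1 is already 0 -> m_{21} = 0 (no row operation needed)
R3 <- R3 - (-1/5)*R1:  [     0  -28/5   16/5 ]
R3 <- R3 - (-28/15)*R2:  [     0      0  -8/15 ]
Multipliers (in order of application): m_{21} = 0, m_{31} = -1/5, m_{32} = -28/15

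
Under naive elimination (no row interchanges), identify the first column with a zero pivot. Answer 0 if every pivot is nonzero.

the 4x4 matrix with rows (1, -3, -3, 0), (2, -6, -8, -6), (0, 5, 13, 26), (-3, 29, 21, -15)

Naive forward elimination:
R2 <- R2 - (2)*R1:  [  0   0  -2  -6 ]
R4 <- R4 - (-3)*R1:  [   0   20   12  -15 ]
Matrix at this point:
[ 1  -3  -3    0 ]
[ 0   0  -2   -6 ]
[ 0   5  13   26 ]
[ 0  20  12  -15 ]
Pivot entry (2,2) is zero but row 3 has 5 in column 2 -> naive elimination stops; a row interchange (e.g. R2 <-> R3) would be required here.

first zero-pivot column = 2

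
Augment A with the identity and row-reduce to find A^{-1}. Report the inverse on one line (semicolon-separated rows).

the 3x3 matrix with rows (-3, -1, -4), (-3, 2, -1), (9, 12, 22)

Gauss-Jordan on [A | I]:
R1 <- (1/-3)*R1:  [    1   1/3   4/3  |  -1/3     0     0 ]
R2 <- R2 - (-3)*R1:  [  0   3   3  |  -1   1   0 ]
R3 <- R3 - (9)*R1:  [  0   9  10  |   3   0   1 ]
R2 <- (1/3)*R2:  [    0     1     1  |  -1/3   1/3     0 ]
R1 <- R1 - (1/3)*R2:  [    1     0     1  |  -2/9  -1/9     0 ]
R3 <- R3 - (9)*R2:  [  0   0   1  |   6  -3   1 ]
R1 <- R1 - (1)*R3:  [     1      0      0  |  -56/9   26/9     -1 ]
R2 <- R2 - (1)*R3:  [     0      1      0  |  -19/3   10/3     -1 ]
Right block of [I | A^{-1}] is the inverse:
[ -56/9  26/9  -1 ]
[ -19/3  10/3  -1 ]
[     6    -3   1 ]

inverse = [-56/9 26/9 -1; -19/3 10/3 -1; 6 -3 1]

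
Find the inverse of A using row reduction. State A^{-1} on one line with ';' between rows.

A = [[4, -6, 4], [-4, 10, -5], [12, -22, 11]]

inverse = [0 11/16 5/16; 1/2 1/8 -1/8; 1 -1/2 -1/2]

Gauss-Jordan on [A | I]:
R1 <- (1/4)*R1:  [    1  -3/2     1  |   1/4     0     0 ]
R2 <- R2 - (-4)*R1:  [  0   4  -1  |   1   1   0 ]
R3 <- R3 - (12)*R1:  [  0  -4  -1  |  -3   0   1 ]
R2 <- (1/4)*R2:  [    0     1  -1/4  |   1/4   1/4     0 ]
R1 <- R1 - (-3/2)*R2:  [   1    0  5/8  |  5/8  3/8    0 ]
R3 <- R3 - (-4)*R2:  [  0   0  -2  |  -2   1   1 ]
R3 <- (1/-2)*R3:  [    0     0     1  |     1  -1/2  -1/2 ]
R1 <- R1 - (5/8)*R3:  [     1      0      0  |      0  11/16   5/16 ]
R2 <- R2 - (-1/4)*R3:  [    0     1     0  |   1/2   1/8  -1/8 ]
Right block of [I | A^{-1}] is the inverse:
[   0  11/16  5/16 ]
[ 1/2    1/8  -1/8 ]
[   1   -1/2  -1/2 ]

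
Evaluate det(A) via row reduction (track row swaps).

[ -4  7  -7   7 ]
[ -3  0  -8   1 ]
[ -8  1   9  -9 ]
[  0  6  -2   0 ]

Forward elimination:
R2 <- R2 - (3/4)*R1:  [     0  -21/4  -11/4  -17/4 ]
R3 <- R3 - (2)*R1:  [   0  -13   23  -23 ]
R3 <- R3 - (52/21)*R2:  [       0        0   626/21  -262/21 ]
R4 <- R4 - (-8/7)*R2:  [     0      0  -36/7  -34/7 ]
R4 <- R4 - (-54/313)*R3:  [         0          0          0  -2194/313 ]
Upper-triangular form:
[ -4      7      -7          7 ]
[  0  -21/4   -11/4      -17/4 ]
[  0      0  626/21    -262/21 ]
[  0      0       0  -2194/313 ]
det(A) = (-1)^0 * (-4) * (-21/4) * (626/21) * (-2194/313) = -4388  (0 row swaps -> sign +1)

det(A) = -4388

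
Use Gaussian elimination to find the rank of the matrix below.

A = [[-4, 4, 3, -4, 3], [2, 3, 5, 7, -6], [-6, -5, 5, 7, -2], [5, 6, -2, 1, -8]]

rank(A) = 4

Row reduction:
R2 <- R2 - (-1/2)*R1:  [    0     5  13/2     5  -9/2 ]
R3 <- R3 - (3/2)*R1:  [     0    -11    1/2     13  -13/2 ]
R4 <- R4 - (-5/4)*R1:  [     0     11    7/4     -4  -17/4 ]
R3 <- R3 - (-11/5)*R2:  [     0      0   74/5     24  -82/5 ]
R4 <- R4 - (11/5)*R2:  [       0        0  -251/20      -15   113/20 ]
R4 <- R4 - (-251/296)*R3:  [       0        0        0   198/37  -611/74 ]
Row echelon form:
[ -4  4     3      -4        3 ]
[  0  5  13/2       5     -9/2 ]
[  0  0  74/5      24    -82/5 ]
[  0  0     0  198/37  -611/74 ]
Nonzero rows / pivot columns: 4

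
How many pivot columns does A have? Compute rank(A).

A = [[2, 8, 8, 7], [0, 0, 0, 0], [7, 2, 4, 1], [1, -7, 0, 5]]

rank(A) = 3

Row reduction:
R3 <- R3 - (7/2)*R1:  [     0    -26    -24  -47/2 ]
R4 <- R4 - (1/2)*R1:  [   0  -11   -4  3/2 ]
R2 <-> R3   (pivot in column 2 was zero)
[ 2    8    8      7 ]
[ 0  -26  -24  -47/2 ]
[ 0    0    0      0 ]
[ 0  -11   -4    3/2 ]
R4 <- R4 - (11/26)*R2:  [      0       0   80/13  595/52 ]
R3 <-> R4   (pivot in column 3 was zero)
[ 2    8      8       7 ]
[ 0  -26    -24   -47/2 ]
[ 0    0  80/13  595/52 ]
[ 0    0      0       0 ]
Row echelon form:
[ 2    8      8       7 ]
[ 0  -26    -24   -47/2 ]
[ 0    0  80/13  595/52 ]
[ 0    0      0       0 ]
Nonzero rows / pivot columns: 3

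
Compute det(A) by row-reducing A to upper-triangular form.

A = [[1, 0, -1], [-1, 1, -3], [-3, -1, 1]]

Forward elimination:
R2 <- R2 - (-1)*R1:  [  0   1  -4 ]
R3 <- R3 - (-3)*R1:  [  0  -1  -2 ]
R3 <- R3 - (-1)*R2:  [  0   0  -6 ]
Upper-triangular form:
[ 1  0  -1 ]
[ 0  1  -4 ]
[ 0  0  -6 ]
det(A) = (-1)^0 * (1) * (1) * (-6) = -6  (0 row swaps -> sign +1)

det(A) = -6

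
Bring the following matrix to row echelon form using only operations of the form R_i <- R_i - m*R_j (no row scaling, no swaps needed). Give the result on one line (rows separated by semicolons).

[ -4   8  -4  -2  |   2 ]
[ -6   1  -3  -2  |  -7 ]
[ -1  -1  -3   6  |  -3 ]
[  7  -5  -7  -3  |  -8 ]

REF = [-4 8 -4 -2 2; 0 -11 3 1 -10; 0 0 -31/11 137/22 -17/22; 0 0 0 -967/31 -295/31]

Forward elimination:
R2 <- R2 - (3/2)*R1:  [   0  -11    3    1  -10 ]
R3 <- R3 - (1/4)*R1:  [    0    -3    -2  13/2  -7/2 ]
R4 <- R4 - (-7/4)*R1:  [     0      9    -14  -13/2   -9/2 ]
R3 <- R3 - (3/11)*R2:  [      0       0  -31/11  137/22  -17/22 ]
R4 <- R4 - (-9/11)*R2:  [       0        0  -127/11  -125/22  -279/22 ]
R4 <- R4 - (127/31)*R3:  [       0        0        0  -967/31  -295/31 ]
Row echelon form:
[ -4    8      -4       -2  |        2 ]
[  0  -11       3        1  |      -10 ]
[  0    0  -31/11   137/22  |   -17/22 ]
[  0    0       0  -967/31  |  -295/31 ]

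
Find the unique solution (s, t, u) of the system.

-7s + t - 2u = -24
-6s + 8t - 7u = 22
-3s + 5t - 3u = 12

(5, 3, -4)

Forward elimination on [A|b]:
R2 <- R2 - (6/7)*R1:  [     0   50/7  -37/7  298/7 ]
R3 <- R3 - (3/7)*R1:  [     0   32/7  -15/7  156/7 ]
R3 <- R3 - (16/25)*R2:  [       0        0    31/25  -124/25 ]
Row echelon form:
[ -7     1     -2  |      -24 ]
[  0  50/7  -37/7  |    298/7 ]
[  0     0  31/25  |  -124/25 ]
Back-substitution:
u = (-124/25) / (31/25) = -4
t = (298/7 - (-37/7)*(-4)) / (50/7) = 3
s = (-24 - (1)*(3) - (-2)*(-4)) / -7 = 5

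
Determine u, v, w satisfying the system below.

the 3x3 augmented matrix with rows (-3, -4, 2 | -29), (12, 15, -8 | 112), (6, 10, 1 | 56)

Forward elimination on [A|b]:
R2 <- R2 - (-4)*R1:  [  0  -1   0  -4 ]
R3 <- R3 - (-2)*R1:  [  0   2   5  -2 ]
R3 <- R3 - (-2)*R2:  [   0    0    5  -10 ]
Row echelon form:
[ -3  -4  2  |  -29 ]
[  0  -1  0  |   -4 ]
[  0   0  5  |  -10 ]
Back-substitution:
w = (-10) / 5 = -2
v = (-4) / -1 = 4
u = (-29 - (-4)*(4) - (2)*(-2)) / -3 = 3

(3, 4, -2)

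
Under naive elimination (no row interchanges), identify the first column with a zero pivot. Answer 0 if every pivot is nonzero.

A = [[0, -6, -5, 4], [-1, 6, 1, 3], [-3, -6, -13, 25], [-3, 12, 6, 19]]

Naive forward elimination:
Pivot entry (1,1) is zero but row 2 has -1 in column 1 -> naive elimination stops; a row interchange (e.g. R1 <-> R2) would be required here.

first zero-pivot column = 1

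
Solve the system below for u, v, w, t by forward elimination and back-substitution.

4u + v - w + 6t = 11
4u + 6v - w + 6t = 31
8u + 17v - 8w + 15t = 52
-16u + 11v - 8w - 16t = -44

Forward elimination on [A|b]:
R2 <- R2 - (1)*R1:  [  0   5   0   0  20 ]
R3 <- R3 - (2)*R1:  [  0  15  -6   3  30 ]
R4 <- R4 - (-4)*R1:  [   0   15  -12    8    0 ]
R3 <- R3 - (3)*R2:  [   0    0   -6    3  -30 ]
R4 <- R4 - (3)*R2:  [   0    0  -12    8  -60 ]
R4 <- R4 - (2)*R3:  [ 0  0  0  2  0 ]
Row echelon form:
[ 4  1  -1  6  |   11 ]
[ 0  5   0  0  |   20 ]
[ 0  0  -6  3  |  -30 ]
[ 0  0   0  2  |    0 ]
Back-substitution:
t = (0) / 2 = 0
w = (-30 - (3)*(0)) / -6 = 5
v = (20) / 5 = 4
u = (11 - (1)*(4) - (-1)*(5) - (6)*(0)) / 4 = 3

(3, 4, 5, 0)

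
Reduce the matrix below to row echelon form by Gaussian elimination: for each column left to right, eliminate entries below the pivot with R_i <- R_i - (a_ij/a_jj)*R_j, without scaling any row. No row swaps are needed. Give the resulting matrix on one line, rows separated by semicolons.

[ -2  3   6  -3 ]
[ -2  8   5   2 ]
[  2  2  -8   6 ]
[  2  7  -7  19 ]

Forward elimination:
R2 <- R2 - (1)*R1:  [  0   5  -1   5 ]
R3 <- R3 - (-1)*R1:  [  0   5  -2   3 ]
R4 <- R4 - (-1)*R1:  [  0  10  -1  16 ]
R3 <- R3 - (1)*R2:  [  0   0  -1  -2 ]
R4 <- R4 - (2)*R2:  [ 0  0  1  6 ]
R4 <- R4 - (-1)*R3:  [ 0  0  0  4 ]
Row echelon form:
[ -2  3   6  -3 ]
[  0  5  -1   5 ]
[  0  0  -1  -2 ]
[  0  0   0   4 ]

REF = [-2 3 6 -3; 0 5 -1 5; 0 0 -1 -2; 0 0 0 4]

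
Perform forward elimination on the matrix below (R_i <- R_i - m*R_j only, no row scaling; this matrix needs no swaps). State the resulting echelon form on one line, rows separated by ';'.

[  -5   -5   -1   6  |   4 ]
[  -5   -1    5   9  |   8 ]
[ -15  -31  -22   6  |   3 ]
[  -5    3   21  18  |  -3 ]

REF = [-5 -5 -1 6 4; 0 4 6 3 4; 0 0 5 0 7; 0 0 0 6 -29]

Forward elimination:
R2 <- R2 - (1)*R1:  [ 0  4  6  3  4 ]
R3 <- R3 - (3)*R1:  [   0  -16  -19  -12   -9 ]
R4 <- R4 - (1)*R1:  [  0   8  22  12  -7 ]
R3 <- R3 - (-4)*R2:  [ 0  0  5  0  7 ]
R4 <- R4 - (2)*R2:  [   0    0   10    6  -15 ]
R4 <- R4 - (2)*R3:  [   0    0    0    6  -29 ]
Row echelon form:
[ -5  -5  -1  6  |    4 ]
[  0   4   6  3  |    4 ]
[  0   0   5  0  |    7 ]
[  0   0   0  6  |  -29 ]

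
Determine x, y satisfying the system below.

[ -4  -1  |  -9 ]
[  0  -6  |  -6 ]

(2, 1)

Forward elimination on [A|b]:
Row echelon form:
[ -4  -1  |  -9 ]
[  0  -6  |  -6 ]
Back-substitution:
y = (-6) / -6 = 1
x = (-9 - (-1)*(1)) / -4 = 2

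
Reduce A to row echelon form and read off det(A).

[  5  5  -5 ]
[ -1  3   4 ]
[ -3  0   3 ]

det(A) = -45

Forward elimination:
R2 <- R2 - (-1/5)*R1:  [ 0  4  3 ]
R3 <- R3 - (-3/5)*R1:  [ 0  3  0 ]
R3 <- R3 - (3/4)*R2:  [    0     0  -9/4 ]
Upper-triangular form:
[ 5  5    -5 ]
[ 0  4     3 ]
[ 0  0  -9/4 ]
det(A) = (-1)^0 * (5) * (4) * (-9/4) = -45  (0 row swaps -> sign +1)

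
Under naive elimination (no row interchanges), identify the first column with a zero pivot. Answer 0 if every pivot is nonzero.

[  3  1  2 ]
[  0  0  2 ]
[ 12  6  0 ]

Naive forward elimination:
R3 <- R3 - (4)*R1:  [  0   2  -8 ]
Matrix at this point:
[ 3  1   2 ]
[ 0  0   2 ]
[ 0  2  -8 ]
Pivot entry (2,2) is zero but row 3 has 2 in column 2 -> naive elimination stops; a row interchange (e.g. R2 <-> R3) would be required here.

first zero-pivot column = 2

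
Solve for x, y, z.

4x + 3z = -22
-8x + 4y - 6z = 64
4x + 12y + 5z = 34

Forward elimination on [A|b]:
R2 <- R2 - (-2)*R1:  [  0   4   0  20 ]
R3 <- R3 - (1)*R1:  [  0  12   2  56 ]
R3 <- R3 - (3)*R2:  [  0   0   2  -4 ]
Row echelon form:
[ 4  0  3  |  -22 ]
[ 0  4  0  |   20 ]
[ 0  0  2  |   -4 ]
Back-substitution:
z = (-4) / 2 = -2
y = (20) / 4 = 5
x = (-22 - (3)*(-2)) / 4 = -4

(-4, 5, -2)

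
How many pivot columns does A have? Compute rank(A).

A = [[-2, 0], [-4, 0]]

rank(A) = 1

Row reduction:
R2 <- R2 - (2)*R1:  [ 0  0 ]
Row echelon form:
[ -2  0 ]
[  0  0 ]
Nonzero rows / pivot columns: 1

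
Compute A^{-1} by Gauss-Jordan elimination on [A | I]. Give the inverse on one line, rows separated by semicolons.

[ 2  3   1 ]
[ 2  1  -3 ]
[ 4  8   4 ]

Gauss-Jordan on [A | I]:
R1 <- (1/2)*R1:  [   1  3/2  1/2  |  1/2    0    0 ]
R2 <- R2 - (2)*R1:  [  0  -2  -4  |  -1   1   0 ]
R3 <- R3 - (4)*R1:  [  0   2   2  |  -2   0   1 ]
R2 <- (1/-2)*R2:  [    0     1     2  |   1/2  -1/2     0 ]
R1 <- R1 - (3/2)*R2:  [    1     0  -5/2  |  -1/4   3/4     0 ]
R3 <- R3 - (2)*R2:  [  0   0  -2  |  -3   1   1 ]
R3 <- (1/-2)*R3:  [    0     0     1  |   3/2  -1/2  -1/2 ]
R1 <- R1 - (-5/2)*R3:  [    1     0     0  |   7/2  -1/2  -5/4 ]
R2 <- R2 - (2)*R3:  [    0     1     0  |  -5/2   1/2     1 ]
Right block of [I | A^{-1}] is the inverse:
[  7/2  -1/2  -5/4 ]
[ -5/2   1/2     1 ]
[  3/2  -1/2  -1/2 ]

inverse = [7/2 -1/2 -5/4; -5/2 1/2 1; 3/2 -1/2 -1/2]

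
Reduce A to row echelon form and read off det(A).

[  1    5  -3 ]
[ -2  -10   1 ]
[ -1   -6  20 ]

det(A) = -5

Forward elimination:
R2 <- R2 - (-2)*R1:  [  0   0  -5 ]
R3 <- R3 - (-1)*R1:  [  0  -1  17 ]
R2 <-> R3   (pivot in column 2 was zero)
[ 1   5  -3 ]
[ 0  -1  17 ]
[ 0   0  -5 ]
Upper-triangular form:
[ 1   5  -3 ]
[ 0  -1  17 ]
[ 0   0  -5 ]
det(A) = (-1)^1 * (1) * (-1) * (-5) = -5  (1 row swap -> sign -1)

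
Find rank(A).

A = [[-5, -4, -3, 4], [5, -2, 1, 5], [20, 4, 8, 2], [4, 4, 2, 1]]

Row reduction:
R2 <- R2 - (-1)*R1:  [  0  -6  -2   9 ]
R3 <- R3 - (-4)*R1:  [   0  -12   -4   18 ]
R4 <- R4 - (-4/5)*R1:  [    0   4/5  -2/5  21/5 ]
R3 <- R3 - (2)*R2:  [ 0  0  0  0 ]
R4 <- R4 - (-2/15)*R2:  [    0     0  -2/3  27/5 ]
R3 <-> R4   (pivot in column 3 was zero)
[ -5  -4    -3     4 ]
[  0  -6    -2     9 ]
[  0   0  -2/3  27/5 ]
[  0   0     0     0 ]
Row echelon form:
[ -5  -4    -3     4 ]
[  0  -6    -2     9 ]
[  0   0  -2/3  27/5 ]
[  0   0     0     0 ]
Nonzero rows / pivot columns: 3

rank(A) = 3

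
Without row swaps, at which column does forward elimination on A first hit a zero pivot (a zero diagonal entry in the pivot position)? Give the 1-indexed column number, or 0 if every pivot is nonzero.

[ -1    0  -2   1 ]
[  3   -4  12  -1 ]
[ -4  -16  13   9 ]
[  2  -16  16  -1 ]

Naive forward elimination:
R2 <- R2 - (-3)*R1:  [  0  -4   6   2 ]
R3 <- R3 - (4)*R1:  [   0  -16   21    5 ]
R4 <- R4 - (-2)*R1:  [   0  -16   12    1 ]
R3 <- R3 - (4)*R2:  [  0   0  -3  -3 ]
R4 <- R4 - (4)*R2:  [   0    0  -12   -7 ]
R4 <- R4 - (4)*R3:  [ 0  0  0  5 ]
All pivots nonzero; naive elimination completes without hitting a zero pivot.

first zero-pivot column = 0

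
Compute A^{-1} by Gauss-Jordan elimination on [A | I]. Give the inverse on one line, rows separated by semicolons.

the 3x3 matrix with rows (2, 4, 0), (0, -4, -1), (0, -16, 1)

inverse = [1/2 1/10 1/10; 0 -1/20 -1/20; 0 -4/5 1/5]

Gauss-Jordan on [A | I]:
R1 <- (1/2)*R1:  [   1    2    0  |  1/2    0    0 ]
R2 <- (1/-4)*R2:  [    0     1   1/4  |     0  -1/4     0 ]
R1 <- R1 - (2)*R2:  [    1     0  -1/2  |   1/2   1/2     0 ]
R3 <- R3 - (-16)*R2:  [  0   0   5  |   0  -4   1 ]
R3 <- (1/5)*R3:  [    0     0     1  |     0  -4/5   1/5 ]
R1 <- R1 - (-1/2)*R3:  [    1     0     0  |   1/2  1/10  1/10 ]
R2 <- R2 - (1/4)*R3:  [     0      1      0  |      0  -1/20  -1/20 ]
Right block of [I | A^{-1}] is the inverse:
[ 1/2   1/10   1/10 ]
[   0  -1/20  -1/20 ]
[   0   -4/5    1/5 ]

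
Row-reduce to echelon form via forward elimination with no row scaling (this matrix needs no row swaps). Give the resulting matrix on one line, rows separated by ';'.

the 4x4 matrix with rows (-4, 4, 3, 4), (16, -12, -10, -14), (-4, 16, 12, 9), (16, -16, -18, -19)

REF = [-4 4 3 4; 0 4 2 2; 0 0 3 -1; 0 0 0 -5]

Forward elimination:
R2 <- R2 - (-4)*R1:  [ 0  4  2  2 ]
R3 <- R3 - (1)*R1:  [  0  12   9   5 ]
R4 <- R4 - (-4)*R1:  [  0   0  -6  -3 ]
R3 <- R3 - (3)*R2:  [  0   0   3  -1 ]
R4 <- R4 - (-2)*R3:  [  0   0   0  -5 ]
Row echelon form:
[ -4  4  3   4 ]
[  0  4  2   2 ]
[  0  0  3  -1 ]
[  0  0  0  -5 ]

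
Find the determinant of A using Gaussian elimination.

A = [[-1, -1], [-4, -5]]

Forward elimination:
R2 <- R2 - (4)*R1:  [  0  -1 ]
Upper-triangular form:
[ -1  -1 ]
[  0  -1 ]
det(A) = (-1)^0 * (-1) * (-1) = 1  (0 row swaps -> sign +1)

det(A) = 1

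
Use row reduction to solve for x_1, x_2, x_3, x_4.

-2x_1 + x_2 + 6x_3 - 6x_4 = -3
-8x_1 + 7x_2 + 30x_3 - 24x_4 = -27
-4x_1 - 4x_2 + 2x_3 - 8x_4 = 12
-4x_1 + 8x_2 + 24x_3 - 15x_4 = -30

(1, -1, -2, -2)

Forward elimination on [A|b]:
R2 <- R2 - (4)*R1:  [   0    3    6    0  -15 ]
R3 <- R3 - (2)*R1:  [   0   -6  -10    4   18 ]
R4 <- R4 - (2)*R1:  [   0    6   12   -3  -24 ]
R3 <- R3 - (-2)*R2:  [   0    0    2    4  -12 ]
R4 <- R4 - (2)*R2:  [  0   0   0  -3   6 ]
Row echelon form:
[ -2  1  6  -6  |   -3 ]
[  0  3  6   0  |  -15 ]
[  0  0  2   4  |  -12 ]
[  0  0  0  -3  |    6 ]
Back-substitution:
x_4 = (6) / -3 = -2
x_3 = (-12 - (4)*(-2)) / 2 = -2
x_2 = (-15 - (6)*(-2)) / 3 = -1
x_1 = (-3 - (1)*(-1) - (6)*(-2) - (-6)*(-2)) / -2 = 1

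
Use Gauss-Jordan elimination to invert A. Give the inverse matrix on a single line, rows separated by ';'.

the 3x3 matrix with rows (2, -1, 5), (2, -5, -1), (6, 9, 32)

Gauss-Jordan on [A | I]:
R1 <- (1/2)*R1:  [    1  -1/2   5/2  |   1/2     0     0 ]
R2 <- R2 - (2)*R1:  [  0  -4  -6  |  -1   1   0 ]
R3 <- R3 - (6)*R1:  [  0  12  17  |  -3   0   1 ]
R2 <- (1/-4)*R2:  [    0     1   3/2  |   1/4  -1/4     0 ]
R1 <- R1 - (-1/2)*R2:  [    1     0  13/4  |   5/8  -1/8     0 ]
R3 <- R3 - (12)*R2:  [  0   0  -1  |  -6   3   1 ]
R3 <- (1/-1)*R3:  [  0   0   1  |   6  -3  -1 ]
R1 <- R1 - (13/4)*R3:  [      1       0       0  |  -151/8    77/8    13/4 ]
R2 <- R2 - (3/2)*R3:  [     0      1      0  |  -35/4   17/4    3/2 ]
Right block of [I | A^{-1}] is the inverse:
[ -151/8  77/8  13/4 ]
[  -35/4  17/4   3/2 ]
[      6    -3    -1 ]

inverse = [-151/8 77/8 13/4; -35/4 17/4 3/2; 6 -3 -1]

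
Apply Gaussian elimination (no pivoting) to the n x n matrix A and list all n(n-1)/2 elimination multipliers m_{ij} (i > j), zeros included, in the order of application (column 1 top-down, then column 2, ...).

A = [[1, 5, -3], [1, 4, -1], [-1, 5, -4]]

Forward elimination:
R2 <- R2 - (1)*R1:  [  0  -1   2 ]
R3 <- R3 - (-1)*R1:  [  0  10  -7 ]
R3 <- R3 - (-10)*R2:  [  0   0  13 ]
Multipliers (in order of application): m_{21} = 1, m_{31} = -1, m_{32} = -10

multipliers: 1, -1, -10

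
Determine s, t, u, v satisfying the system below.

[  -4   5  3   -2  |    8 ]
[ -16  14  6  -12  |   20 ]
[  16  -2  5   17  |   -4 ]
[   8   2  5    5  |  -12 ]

(-3, 1, -1, 3)

Forward elimination on [A|b]:
R2 <- R2 - (4)*R1:  [   0   -6   -6   -4  -12 ]
R3 <- R3 - (-4)*R1:  [  0  18  17   9  28 ]
R4 <- R4 - (-2)*R1:  [  0  12  11   1   4 ]
R3 <- R3 - (-3)*R2:  [  0   0  -1  -3  -8 ]
R4 <- R4 - (-2)*R2:  [   0    0   -1   -7  -20 ]
R4 <- R4 - (1)*R3:  [   0    0    0   -4  -12 ]
Row echelon form:
[ -4   5   3  -2  |    8 ]
[  0  -6  -6  -4  |  -12 ]
[  0   0  -1  -3  |   -8 ]
[  0   0   0  -4  |  -12 ]
Back-substitution:
v = (-12) / -4 = 3
u = (-8 - (-3)*(3)) / -1 = -1
t = (-12 - (-6)*(-1) - (-4)*(3)) / -6 = 1
s = (8 - (5)*(1) - (3)*(-1) - (-2)*(3)) / -4 = -3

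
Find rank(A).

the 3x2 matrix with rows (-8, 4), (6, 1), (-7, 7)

rank(A) = 2

Row reduction:
R2 <- R2 - (-3/4)*R1:  [ 0  4 ]
R3 <- R3 - (7/8)*R1:  [   0  7/2 ]
R3 <- R3 - (7/8)*R2:  [ 0  0 ]
Row echelon form:
[ -8  4 ]
[  0  4 ]
[  0  0 ]
Nonzero rows / pivot columns: 2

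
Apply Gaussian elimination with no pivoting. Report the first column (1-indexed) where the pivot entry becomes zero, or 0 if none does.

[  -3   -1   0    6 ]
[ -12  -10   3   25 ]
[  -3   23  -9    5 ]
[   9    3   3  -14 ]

Naive forward elimination:
R2 <- R2 - (4)*R1:  [  0  -6   3   1 ]
R3 <- R3 - (1)*R1:  [  0  24  -9  -1 ]
R4 <- R4 - (-3)*R1:  [ 0  0  3  4 ]
R3 <- R3 - (-4)*R2:  [ 0  0  3  3 ]
R4 <- R4 - (1)*R3:  [ 0  0  0  1 ]
All pivots nonzero; naive elimination completes without hitting a zero pivot.

first zero-pivot column = 0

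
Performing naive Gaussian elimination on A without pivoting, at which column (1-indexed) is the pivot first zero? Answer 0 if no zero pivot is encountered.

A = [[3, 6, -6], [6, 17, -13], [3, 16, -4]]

Naive forward elimination:
R2 <- R2 - (2)*R1:  [  0   5  -1 ]
R3 <- R3 - (1)*R1:  [  0  10   2 ]
R3 <- R3 - (2)*R2:  [ 0  0  4 ]
All pivots nonzero; naive elimination completes without hitting a zero pivot.

first zero-pivot column = 0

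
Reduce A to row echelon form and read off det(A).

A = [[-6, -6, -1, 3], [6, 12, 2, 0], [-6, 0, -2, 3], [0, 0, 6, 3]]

Forward elimination:
R2 <- R2 - (-1)*R1:  [ 0  6  1  3 ]
R3 <- R3 - (1)*R1:  [  0   6  -1   0 ]
R3 <- R3 - (1)*R2:  [  0   0  -2  -3 ]
R4 <- R4 - (-3)*R3:  [  0   0   0  -6 ]
Upper-triangular form:
[ -6  -6  -1   3 ]
[  0   6   1   3 ]
[  0   0  -2  -3 ]
[  0   0   0  -6 ]
det(A) = (-1)^0 * (-6) * (6) * (-2) * (-6) = -432  (0 row swaps -> sign +1)

det(A) = -432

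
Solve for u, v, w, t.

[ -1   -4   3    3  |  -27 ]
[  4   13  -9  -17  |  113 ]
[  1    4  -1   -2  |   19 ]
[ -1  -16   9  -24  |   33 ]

(-3, 3, -2, -4)

Forward elimination on [A|b]:
R2 <- R2 - (-4)*R1:  [  0  -3   3  -5   5 ]
R3 <- R3 - (-1)*R1:  [  0   0   2   1  -8 ]
R4 <- R4 - (1)*R1:  [   0  -12    6  -27   60 ]
R4 <- R4 - (4)*R2:  [  0   0  -6  -7  40 ]
R4 <- R4 - (-3)*R3:  [  0   0   0  -4  16 ]
Row echelon form:
[ -1  -4  3   3  |  -27 ]
[  0  -3  3  -5  |    5 ]
[  0   0  2   1  |   -8 ]
[  0   0  0  -4  |   16 ]
Back-substitution:
t = (16) / -4 = -4
w = (-8 - (1)*(-4)) / 2 = -2
v = (5 - (3)*(-2) - (-5)*(-4)) / -3 = 3
u = (-27 - (-4)*(3) - (3)*(-2) - (3)*(-4)) / -1 = -3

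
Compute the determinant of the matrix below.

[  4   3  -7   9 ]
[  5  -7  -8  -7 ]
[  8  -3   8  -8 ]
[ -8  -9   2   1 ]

det(A) = -16513

Forward elimination:
R2 <- R2 - (5/4)*R1:  [     0  -43/4    3/4  -73/4 ]
R3 <- R3 - (2)*R1:  [   0   -9   22  -26 ]
R4 <- R4 - (-2)*R1:  [   0   -3  -12   19 ]
R3 <- R3 - (36/43)*R2:  [       0        0   919/43  -461/43 ]
R4 <- R4 - (12/43)*R2:  [       0        0  -525/43  1036/43 ]
R4 <- R4 - (-525/919)*R3:  [         0          0          0  16513/919 ]
Upper-triangular form:
[ 4      3      -7          9 ]
[ 0  -43/4     3/4      -73/4 ]
[ 0      0  919/43    -461/43 ]
[ 0      0       0  16513/919 ]
det(A) = (-1)^0 * (4) * (-43/4) * (919/43) * (16513/919) = -16513  (0 row swaps -> sign +1)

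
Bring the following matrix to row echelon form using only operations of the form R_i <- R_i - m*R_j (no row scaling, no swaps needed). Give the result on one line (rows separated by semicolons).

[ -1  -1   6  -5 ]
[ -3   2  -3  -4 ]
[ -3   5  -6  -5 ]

REF = [-1 -1 6 -5; 0 5 -21 11; 0 0 48/5 -38/5]

Forward elimination:
R2 <- R2 - (3)*R1:  [   0    5  -21   11 ]
R3 <- R3 - (3)*R1:  [   0    8  -24   10 ]
R3 <- R3 - (8/5)*R2:  [     0      0   48/5  -38/5 ]
Row echelon form:
[ -1  -1     6     -5 ]
[  0   5   -21     11 ]
[  0   0  48/5  -38/5 ]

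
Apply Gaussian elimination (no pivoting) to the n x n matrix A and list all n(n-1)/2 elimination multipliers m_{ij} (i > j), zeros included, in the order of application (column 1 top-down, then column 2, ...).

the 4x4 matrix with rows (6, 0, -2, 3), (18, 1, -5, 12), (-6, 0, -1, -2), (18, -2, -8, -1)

Forward elimination:
R2 <- R2 - (3)*R1:  [ 0  1  1  3 ]
R3 <- R3 - (-1)*R1:  [  0   0  -3   1 ]
R4 <- R4 - (3)*R1:  [   0   -2   -2  -10 ]
R3: entry in column 2 is already 0 -> m_{32} = 0 (no row operation needed)
R4 <- R4 - (-2)*R2:  [  0   0   0  -4 ]
R4: entry in column 3 is already 0 -> m_{43} = 0 (no row operation needed)
Multipliers (in order of application): m_{21} = 3, m_{31} = -1, m_{41} = 3, m_{32} = 0, m_{42} = -2, m_{43} = 0

multipliers: 3, -1, 3, 0, -2, 0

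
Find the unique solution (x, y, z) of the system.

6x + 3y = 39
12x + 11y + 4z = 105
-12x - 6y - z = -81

(5, 3, 3)

Forward elimination on [A|b]:
R2 <- R2 - (2)*R1:  [  0   5   4  27 ]
R3 <- R3 - (-2)*R1:  [  0   0  -1  -3 ]
Row echelon form:
[ 6  3   0  |  39 ]
[ 0  5   4  |  27 ]
[ 0  0  -1  |  -3 ]
Back-substitution:
z = (-3) / -1 = 3
y = (27 - (4)*(3)) / 5 = 3
x = (39 - (3)*(3)) / 6 = 5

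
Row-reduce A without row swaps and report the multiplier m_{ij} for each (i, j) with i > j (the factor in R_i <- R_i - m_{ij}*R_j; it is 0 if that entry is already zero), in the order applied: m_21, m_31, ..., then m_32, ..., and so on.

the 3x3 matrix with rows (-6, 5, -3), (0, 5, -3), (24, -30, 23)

Forward elimination:
R2: entry in column 1 is already 0 -> m_{21} = 0 (no row operation needed)
R3 <- R3 - (-4)*R1:  [   0  -10   11 ]
R3 <- R3 - (-2)*R2:  [ 0  0  5 ]
Multipliers (in order of application): m_{21} = 0, m_{31} = -4, m_{32} = -2

multipliers: 0, -4, -2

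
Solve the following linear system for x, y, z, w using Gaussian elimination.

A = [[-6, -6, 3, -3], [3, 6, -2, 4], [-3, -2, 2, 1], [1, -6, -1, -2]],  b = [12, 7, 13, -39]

Forward elimination on [A|b]:
R2 <- R2 - (-1/2)*R1:  [    0     3  -1/2   5/2    13 ]
R3 <- R3 - (1/2)*R1:  [   0    1  1/2  5/2    7 ]
R4 <- R4 - (-1/6)*R1:  [    0    -7  -1/2  -5/2   -37 ]
R3 <- R3 - (1/3)*R2:  [   0    0  2/3  5/3  8/3 ]
R4 <- R4 - (-7/3)*R2:  [     0      0   -5/3   10/3  -20/3 ]
R4 <- R4 - (-5/2)*R3:  [    0     0     0  15/2     0 ]
Row echelon form:
[ -6  -6     3    -3  |   12 ]
[  0   3  -1/2   5/2  |   13 ]
[  0   0   2/3   5/3  |  8/3 ]
[  0   0     0  15/2  |    0 ]
Back-substitution:
w = (0) / (15/2) = 0
z = (8/3 - (5/3)*(0)) / (2/3) = 4
y = (13 - (-1/2)*(4) - (5/2)*(0)) / 3 = 5
x = (12 - (-6)*(5) - (3)*(4) - (-3)*(0)) / -6 = -5

(-5, 5, 4, 0)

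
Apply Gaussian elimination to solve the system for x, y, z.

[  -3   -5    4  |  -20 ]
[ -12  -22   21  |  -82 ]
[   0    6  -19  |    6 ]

Forward elimination on [A|b]:
R2 <- R2 - (4)*R1:  [  0  -2   5  -2 ]
R3 <- R3 - (-3)*R2:  [  0   0  -4   0 ]
Row echelon form:
[ -3  -5   4  |  -20 ]
[  0  -2   5  |   -2 ]
[  0   0  -4  |    0 ]
Back-substitution:
z = (0) / -4 = 0
y = (-2 - (5)*(0)) / -2 = 1
x = (-20 - (-5)*(1) - (4)*(0)) / -3 = 5

(5, 1, 0)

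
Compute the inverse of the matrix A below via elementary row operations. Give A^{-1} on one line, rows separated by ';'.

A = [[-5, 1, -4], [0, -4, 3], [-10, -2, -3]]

inverse = [9/20 11/40 -13/40; -3/4 -5/8 3/8; -1 -1/2 1/2]

Gauss-Jordan on [A | I]:
R1 <- (1/-5)*R1:  [    1  -1/5   4/5  |  -1/5     0     0 ]
R3 <- R3 - (-10)*R1:  [  0  -4   5  |  -2   0   1 ]
R2 <- (1/-4)*R2:  [    0     1  -3/4  |     0  -1/4     0 ]
R1 <- R1 - (-1/5)*R2:  [     1      0  13/20  |   -1/5  -1/20      0 ]
R3 <- R3 - (-4)*R2:  [  0   0   2  |  -2  -1   1 ]
R3 <- (1/2)*R3:  [    0     0     1  |    -1  -1/2   1/2 ]
R1 <- R1 - (13/20)*R3:  [      1       0       0  |    9/20   11/40  -13/40 ]
R2 <- R2 - (-3/4)*R3:  [    0     1     0  |  -3/4  -5/8   3/8 ]
Right block of [I | A^{-1}] is the inverse:
[ 9/20  11/40  -13/40 ]
[ -3/4   -5/8     3/8 ]
[   -1   -1/2     1/2 ]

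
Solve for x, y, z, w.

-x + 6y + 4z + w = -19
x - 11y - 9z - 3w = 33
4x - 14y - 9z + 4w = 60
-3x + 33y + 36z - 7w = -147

Forward elimination on [A|b]:
R2 <- R2 - (-1)*R1:  [  0  -5  -5  -2  14 ]
R3 <- R3 - (-4)*R1:  [   0   10    7    8  -16 ]
R4 <- R4 - (3)*R1:  [   0   15   24  -10  -90 ]
R3 <- R3 - (-2)*R2:  [  0   0  -3   4  12 ]
R4 <- R4 - (-3)*R2:  [   0    0    9  -16  -48 ]
R4 <- R4 - (-3)*R3:  [   0    0    0   -4  -12 ]
Row echelon form:
[ -1   6   4   1  |  -19 ]
[  0  -5  -5  -2  |   14 ]
[  0   0  -3   4  |   12 ]
[  0   0   0  -4  |  -12 ]
Back-substitution:
w = (-12) / -4 = 3
z = (12 - (4)*(3)) / -3 = 0
y = (14 - (-5)*(0) - (-2)*(3)) / -5 = -4
x = (-19 - (6)*(-4) - (4)*(0) - (1)*(3)) / -1 = -2

(-2, -4, 0, 3)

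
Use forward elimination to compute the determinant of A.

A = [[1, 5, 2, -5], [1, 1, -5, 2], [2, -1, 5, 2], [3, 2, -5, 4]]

Forward elimination:
R2 <- R2 - (1)*R1:  [  0  -4  -7   7 ]
R3 <- R3 - (2)*R1:  [   0  -11    1   12 ]
R4 <- R4 - (3)*R1:  [   0  -13  -11   19 ]
R3 <- R3 - (11/4)*R2:  [     0      0   81/4  -29/4 ]
R4 <- R4 - (13/4)*R2:  [     0      0   47/4  -15/4 ]
R4 <- R4 - (47/81)*R3:  [     0      0      0  37/81 ]
Upper-triangular form:
[ 1   5     2     -5 ]
[ 0  -4    -7      7 ]
[ 0   0  81/4  -29/4 ]
[ 0   0     0  37/81 ]
det(A) = (-1)^0 * (1) * (-4) * (81/4) * (37/81) = -37  (0 row swaps -> sign +1)

det(A) = -37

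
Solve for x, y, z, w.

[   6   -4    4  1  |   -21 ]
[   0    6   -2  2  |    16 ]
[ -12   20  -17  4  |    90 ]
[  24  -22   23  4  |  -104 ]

Forward elimination on [A|b]:
R3 <- R3 - (-2)*R1:  [  0  12  -9   6  48 ]
R4 <- R4 - (4)*R1:  [   0   -6    7    0  -20 ]
R3 <- R3 - (2)*R2:  [  0   0  -5   2  16 ]
R4 <- R4 - (-1)*R2:  [  0   0   5   2  -4 ]
R4 <- R4 - (-1)*R3:  [  0   0   0   4  12 ]
Row echelon form:
[ 6  -4   4  1  |  -21 ]
[ 0   6  -2  2  |   16 ]
[ 0   0  -5  2  |   16 ]
[ 0   0   0  4  |   12 ]
Back-substitution:
w = (12) / 4 = 3
z = (16 - (2)*(3)) / -5 = -2
y = (16 - (-2)*(-2) - (2)*(3)) / 6 = 1
x = (-21 - (-4)*(1) - (4)*(-2) - (1)*(3)) / 6 = -2

(-2, 1, -2, 3)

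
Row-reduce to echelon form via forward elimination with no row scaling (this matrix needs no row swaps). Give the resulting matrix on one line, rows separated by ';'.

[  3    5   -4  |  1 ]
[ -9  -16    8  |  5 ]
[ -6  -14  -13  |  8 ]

REF = [3 5 -4 1; 0 -1 -4 8; 0 0 -5 -22]

Forward elimination:
R2 <- R2 - (-3)*R1:  [  0  -1  -4   8 ]
R3 <- R3 - (-2)*R1:  [   0   -4  -21   10 ]
R3 <- R3 - (4)*R2:  [   0    0   -5  -22 ]
Row echelon form:
[ 3   5  -4  |    1 ]
[ 0  -1  -4  |    8 ]
[ 0   0  -5  |  -22 ]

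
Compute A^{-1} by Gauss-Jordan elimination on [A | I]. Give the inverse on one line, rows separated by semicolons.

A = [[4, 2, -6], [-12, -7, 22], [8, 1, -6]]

inverse = [5/6 1/4 1/12; 13/3 1 -2/3; 11/6 1/2 -1/6]

Gauss-Jordan on [A | I]:
R1 <- (1/4)*R1:  [    1   1/2  -3/2  |   1/4     0     0 ]
R2 <- R2 - (-12)*R1:  [  0  -1   4  |   3   1   0 ]
R3 <- R3 - (8)*R1:  [  0  -3   6  |  -2   0   1 ]
R2 <- (1/-1)*R2:  [  0   1  -4  |  -3  -1   0 ]
R1 <- R1 - (1/2)*R2:  [   1    0  1/2  |  7/4  1/2    0 ]
R3 <- R3 - (-3)*R2:  [   0    0   -6  |  -11   -3    1 ]
R3 <- (1/-6)*R3:  [    0     0     1  |  11/6   1/2  -1/6 ]
R1 <- R1 - (1/2)*R3:  [    1     0     0  |   5/6   1/4  1/12 ]
R2 <- R2 - (-4)*R3:  [    0     1     0  |  13/3     1  -2/3 ]
Right block of [I | A^{-1}] is the inverse:
[  5/6  1/4  1/12 ]
[ 13/3    1  -2/3 ]
[ 11/6  1/2  -1/6 ]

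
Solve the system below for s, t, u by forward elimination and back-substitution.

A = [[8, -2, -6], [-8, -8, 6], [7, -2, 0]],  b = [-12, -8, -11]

Forward elimination on [A|b]:
R2 <- R2 - (-1)*R1:  [   0  -10    0  -20 ]
R3 <- R3 - (7/8)*R1:  [    0  -1/4  21/4  -1/2 ]
R3 <- R3 - (1/40)*R2:  [    0     0  21/4     0 ]
Row echelon form:
[ 8   -2    -6  |  -12 ]
[ 0  -10     0  |  -20 ]
[ 0    0  21/4  |    0 ]
Back-substitution:
u = (0) / (21/4) = 0
t = (-20) / -10 = 2
s = (-12 - (-2)*(2) - (-6)*(0)) / 8 = -1

(-1, 2, 0)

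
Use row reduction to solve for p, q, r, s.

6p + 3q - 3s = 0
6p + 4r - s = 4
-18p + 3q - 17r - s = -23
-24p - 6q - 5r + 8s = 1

Forward elimination on [A|b]:
R2 <- R2 - (1)*R1:  [  0  -3   4   2   4 ]
R3 <- R3 - (-3)*R1:  [   0   12  -17  -10  -23 ]
R4 <- R4 - (-4)*R1:  [  0   6  -5  -4   1 ]
R3 <- R3 - (-4)*R2:  [  0   0  -1  -2  -7 ]
R4 <- R4 - (-2)*R2:  [ 0  0  3  0  9 ]
R4 <- R4 - (-3)*R3:  [   0    0    0   -6  -12 ]
Row echelon form:
[ 6   3   0  -3  |    0 ]
[ 0  -3   4   2  |    4 ]
[ 0   0  -1  -2  |   -7 ]
[ 0   0   0  -6  |  -12 ]
Back-substitution:
s = (-12) / -6 = 2
r = (-7 - (-2)*(2)) / -1 = 3
q = (4 - (4)*(3) - (2)*(2)) / -3 = 4
p = (0 - (3)*(4) - (-3)*(2)) / 6 = -1

(-1, 4, 3, 2)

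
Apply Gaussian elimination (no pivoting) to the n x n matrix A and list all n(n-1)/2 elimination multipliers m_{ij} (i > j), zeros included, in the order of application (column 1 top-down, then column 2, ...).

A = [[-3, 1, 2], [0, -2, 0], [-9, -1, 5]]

Forward elimination:
R2: entry in column 1 is already 0 -> m_{21} = 0 (no row operation needed)
R3 <- R3 - (3)*R1:  [  0  -4  -1 ]
R3 <- R3 - (2)*R2:  [  0   0  -1 ]
Multipliers (in order of application): m_{21} = 0, m_{31} = 3, m_{32} = 2

multipliers: 0, 3, 2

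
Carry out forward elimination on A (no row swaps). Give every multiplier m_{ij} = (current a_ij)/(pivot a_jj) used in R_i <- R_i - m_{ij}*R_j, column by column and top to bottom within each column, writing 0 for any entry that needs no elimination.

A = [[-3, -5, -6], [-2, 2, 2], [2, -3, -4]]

Forward elimination:
R2 <- R2 - (2/3)*R1:  [    0  16/3     6 ]
R3 <- R3 - (-2/3)*R1:  [     0  -19/3     -8 ]
R3 <- R3 - (-19/16)*R2:  [    0     0  -7/8 ]
Multipliers (in order of application): m_{21} = 2/3, m_{31} = -2/3, m_{32} = -19/16

multipliers: 2/3, -2/3, -19/16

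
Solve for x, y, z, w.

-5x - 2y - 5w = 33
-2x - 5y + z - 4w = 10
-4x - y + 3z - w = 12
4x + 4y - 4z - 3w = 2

Forward elimination on [A|b]:
R2 <- R2 - (2/5)*R1:  [     0  -21/5      1     -2  -16/5 ]
R3 <- R3 - (4/5)*R1:  [     0    3/5      3      3  -72/5 ]
R4 <- R4 - (-4/5)*R1:  [     0   12/5     -4     -7  142/5 ]
R3 <- R3 - (-1/7)*R2:  [      0       0    22/7    19/7  -104/7 ]
R4 <- R4 - (-4/7)*R2:  [     0      0  -24/7  -57/7  186/7 ]
R4 <- R4 - (-12/11)*R3:  [      0       0       0  -57/11  114/11 ]
Row echelon form:
[ -5     -2     0      -5  |      33 ]
[  0  -21/5     1      -2  |   -16/5 ]
[  0      0  22/7    19/7  |  -104/7 ]
[  0      0     0  -57/11  |  114/11 ]
Back-substitution:
w = (114/11) / (-57/11) = -2
z = (-104/7 - (19/7)*(-2)) / (22/7) = -3
y = (-16/5 - (1)*(-3) - (-2)*(-2)) / (-21/5) = 1
x = (33 - (-2)*(1) - (-5)*(-2)) / -5 = -5

(-5, 1, -3, -2)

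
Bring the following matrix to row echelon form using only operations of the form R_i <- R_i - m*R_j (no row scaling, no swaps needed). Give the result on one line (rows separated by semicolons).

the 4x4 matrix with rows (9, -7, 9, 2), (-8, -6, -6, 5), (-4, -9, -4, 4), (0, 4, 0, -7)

REF = [9 -7 9 2; 0 -110/9 2 61/9; 0 0 -109/55 -201/110; 0 0 0 -587/109]

Forward elimination:
R2 <- R2 - (-8/9)*R1:  [      0  -110/9       2    61/9 ]
R3 <- R3 - (-4/9)*R1:  [      0  -109/9       0    44/9 ]
R3 <- R3 - (109/110)*R2:  [        0         0   -109/55  -201/110 ]
R4 <- R4 - (-18/55)*R2:  [       0        0    36/55  -263/55 ]
R4 <- R4 - (-36/109)*R3:  [        0         0         0  -587/109 ]
Row echelon form:
[ 9      -7        9         2 ]
[ 0  -110/9        2      61/9 ]
[ 0       0  -109/55  -201/110 ]
[ 0       0        0  -587/109 ]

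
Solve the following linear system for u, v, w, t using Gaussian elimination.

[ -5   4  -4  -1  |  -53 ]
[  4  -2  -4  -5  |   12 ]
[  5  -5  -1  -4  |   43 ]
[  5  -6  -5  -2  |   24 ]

Forward elimination on [A|b]:
R2 <- R2 - (-4/5)*R1:  [      0     6/5   -36/5   -29/5  -152/5 ]
R3 <- R3 - (-1)*R1:  [   0   -1   -5   -5  -10 ]
R4 <- R4 - (-1)*R1:  [   0   -2   -9   -3  -29 ]
R3 <- R3 - (-5/6)*R2:  [      0       0     -11   -59/6  -106/3 ]
R4 <- R4 - (-5/3)*R2:  [      0       0     -21   -38/3  -239/3 ]
R4 <- R4 - (21/11)*R3:  [       0        0        0   403/66  -403/33 ]
Row echelon form:
[ -5    4     -4      -1  |      -53 ]
[  0  6/5  -36/5   -29/5  |   -152/5 ]
[  0    0    -11   -59/6  |   -106/3 ]
[  0    0      0  403/66  |  -403/33 ]
Back-substitution:
t = (-403/33) / (403/66) = -2
w = (-106/3 - (-59/6)*(-2)) / -11 = 5
v = (-152/5 - (-36/5)*(5) - (-29/5)*(-2)) / (6/5) = -5
u = (-53 - (4)*(-5) - (-4)*(5) - (-1)*(-2)) / -5 = 3

(3, -5, 5, -2)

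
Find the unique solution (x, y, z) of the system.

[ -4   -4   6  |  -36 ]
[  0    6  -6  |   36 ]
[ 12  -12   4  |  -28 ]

(1, 2, -4)

Forward elimination on [A|b]:
R3 <- R3 - (-3)*R1:  [    0   -24    22  -136 ]
R3 <- R3 - (-4)*R2:  [  0   0  -2   8 ]
Row echelon form:
[ -4  -4   6  |  -36 ]
[  0   6  -6  |   36 ]
[  0   0  -2  |    8 ]
Back-substitution:
z = (8) / -2 = -4
y = (36 - (-6)*(-4)) / 6 = 2
x = (-36 - (-4)*(2) - (6)*(-4)) / -4 = 1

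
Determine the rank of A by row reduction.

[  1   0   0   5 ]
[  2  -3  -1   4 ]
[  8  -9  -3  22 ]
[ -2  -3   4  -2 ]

Row reduction:
R2 <- R2 - (2)*R1:  [  0  -3  -1  -6 ]
R3 <- R3 - (8)*R1:  [   0   -9   -3  -18 ]
R4 <- R4 - (-2)*R1:  [  0  -3   4   8 ]
R3 <- R3 - (3)*R2:  [ 0  0  0  0 ]
R4 <- R4 - (1)*R2:  [  0   0   5  14 ]
R3 <-> R4   (pivot in column 3 was zero)
[ 1   0   0   5 ]
[ 0  -3  -1  -6 ]
[ 0   0   5  14 ]
[ 0   0   0   0 ]
Row echelon form:
[ 1   0   0   5 ]
[ 0  -3  -1  -6 ]
[ 0   0   5  14 ]
[ 0   0   0   0 ]
Nonzero rows / pivot columns: 3

rank(A) = 3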